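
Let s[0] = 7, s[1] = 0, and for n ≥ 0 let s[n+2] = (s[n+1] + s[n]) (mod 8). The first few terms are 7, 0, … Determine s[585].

3

We have s[0] = 7; s[1] = 0; s[2] = 7; s[3] = 7; s[4] = 6; s[5] = 5; s[6] = 3; s[7] = 0; s[8] = 3; s[9] = 3; s[10] = 6; s[11] = 1; s[12] = 7; s[13] = 0.
The sequence repeats with period 12.
So s[585] = s[0 + ((585-0) mod 12)] = s[9] = 3.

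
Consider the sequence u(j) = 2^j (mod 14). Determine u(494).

u(0) = 1, u(1) = 2, u(2) = 4, u(3) = 8, u(4) = 2.
Since u(4) = u(1) = 2, the sequence is eventually periodic: after a pre-period of length 1 it cycles with period 3.
For j ≥ 1, u(j) depends only on (j - 1) mod 3. (494 - 1) mod 3 = 1, so u(494) = u(2) = 4.

4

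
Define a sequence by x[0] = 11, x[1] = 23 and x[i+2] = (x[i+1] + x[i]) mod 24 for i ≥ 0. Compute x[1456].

11

We have x[0] = 11; x[1] = 23; x[2] = 10; x[3] = 9; x[4] = 19; x[5] = 4; x[6] = 23; x[7] = 3; x[8] = 2; x[9] = 5; x[10] = 7; x[11] = 12; x[12] = 19; x[13] = 7; x[14] = 2; x[15] = 9; x[16] = 11; x[17] = 20; x[18] = 7; x[19] = 3; x[20] = 10; x[21] = 13; x[22] = 23; x[23] = 12; x[24] = 11; x[25] = 23.
The sequence repeats with period 24.
(1456 - 0) mod 24 = 16, so x[1456] = x[16] = 11.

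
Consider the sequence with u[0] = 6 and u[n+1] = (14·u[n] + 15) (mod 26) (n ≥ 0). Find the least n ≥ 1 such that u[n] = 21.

Listing terms: u[0] = 6, u[1] = 21, u[2] = 23, u[3] = 25, u[4] = 1, u[5] = 3, u[6] = 5, u[7] = 7, u[8] = 9, u[9] = 11, u[10] = 13, u[11] = 15, u[12] = 17, u[13] = 19, u[14] = 21.
Since u[14] = u[1] = 21, the sequence is eventually periodic: after a pre-period of length 1 it cycles with period 13.
The value 21 first appears (with n ≥ 1) at u[1].

1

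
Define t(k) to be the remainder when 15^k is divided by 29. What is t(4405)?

26

We have t(0) = 1, t(1) = 15, t(2) = 22, t(3) = 11, t(4) = 20, t(5) = 10, t(6) = 5, t(7) = 17, t(8) = 23, t(9) = 26, t(10) = 13, t(11) = 21, t(12) = 25, t(13) = 27, t(14) = 28, t(15) = 14, t(16) = 7, t(17) = 18, t(18) = 9, t(19) = 19, t(20) = 24, t(21) = 12, t(22) = 6, t(23) = 3, t(24) = 16, t(25) = 8, t(26) = 4, t(27) = 2, t(28) = 1.
The sequence repeats with period 28.
(4405 - 0) mod 28 = 9, so t(4405) = t(9) = 26.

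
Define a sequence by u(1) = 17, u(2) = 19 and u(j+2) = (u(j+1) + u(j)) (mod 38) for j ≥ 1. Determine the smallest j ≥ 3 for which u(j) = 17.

4

Computing terms: u(1) = 17,  u(2) = 19,  u(3) = 36,  u(4) = 17,  u(5) = 15,  u(6) = 32,  u(7) = 9,  u(8) = 3,  u(9) = 12,  u(10) = 15,  u(11) = 27,  u(12) = 4,  u(13) = 31,  u(14) = 35,  u(15) = 28,  u(16) = 25,  u(17) = 15,  u(18) = 2,  u(19) = 17,  u(20) = 19.
The sequence repeats with period 18.
The value 17 first appears (with j ≥ 3) at u(4).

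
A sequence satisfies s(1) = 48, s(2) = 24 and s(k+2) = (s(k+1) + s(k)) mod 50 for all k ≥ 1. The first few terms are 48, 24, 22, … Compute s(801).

48

s(1) = 48,  s(2) = 24,  s(3) = 22,  s(4) = 46,  s(5) = 18,  s(6) = 14,  s(7) = 32,  s(8) = 46,  s(9) = 28,  s(10) = 24,  s(11) = 2,  s(12) = 26,  s(13) = 28,  s(14) = 4,  s(15) = 32,  s(16) = 36,  s(17) = 18,  s(18) = 4,  s(19) = 22,  s(20) = 26,  s(21) = 48,  s(22) = 24.
Since (s(21), s(22)) = (s(1), s(2)) = (48, 24) (two consecutive terms determine the rest), the sequence is periodic with period 20.
So s(801) = s(1 + ((801-1) mod 20)) = s(1) = 48.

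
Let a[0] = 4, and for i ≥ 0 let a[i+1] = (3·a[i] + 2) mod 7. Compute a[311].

Listing terms: a[0] = 4, a[1] = 0, a[2] = 2, a[3] = 1, a[4] = 5, a[5] = 3, a[6] = 4.
Since a[6] = a[0] = 4, the sequence is periodic with period 6.
So a[311] = a[0 + ((311-0) mod 6)] = a[5] = 3.

3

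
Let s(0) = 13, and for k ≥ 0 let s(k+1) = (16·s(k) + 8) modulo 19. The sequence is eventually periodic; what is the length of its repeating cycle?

Computing terms: s(0) = 13,  s(1) = 7,  s(2) = 6,  s(3) = 9,  s(4) = 0,  s(5) = 8,  s(6) = 3,  s(7) = 18,  s(8) = 11,  s(9) = 13.
Since s(9) = s(0) = 13, the sequence is periodic with period 9.

9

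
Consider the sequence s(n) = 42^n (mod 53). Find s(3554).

16

We have s(0) = 1,  s(1) = 42,  s(2) = 15,  s(3) = 47,  s(4) = 13,  s(5) = 16,  s(6) = 36,  s(7) = 28,  s(8) = 10,  s(9) = 49,  s(10) = 44,  s(11) = 46,  s(12) = 24,  s(13) = 1.
Since s(13) = s(0) = 1, the sequence is periodic with period 13.
So s(3554) = s(0 + ((3554-0) mod 13)) = s(5) = 16.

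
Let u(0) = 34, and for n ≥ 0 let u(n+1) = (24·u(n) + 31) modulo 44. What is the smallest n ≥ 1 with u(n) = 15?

6

Listing terms: u(0) = 34; u(1) = 11; u(2) = 31; u(3) = 27; u(4) = 19; u(5) = 3; u(6) = 15; u(7) = 39; u(8) = 43; u(9) = 7; u(10) = 23; u(11) = 11.
Since u(11) = u(1) = 11, the sequence is eventually periodic: after a pre-period of length 1 it cycles with period 10.
The value 15 first appears (with n ≥ 1) at u(6).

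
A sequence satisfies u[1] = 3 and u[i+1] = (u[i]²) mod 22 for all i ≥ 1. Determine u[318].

9

Computing terms: u[1] = 3, u[2] = 9, u[3] = 15, u[4] = 5, u[5] = 3.
The sequence repeats with period 4.
So u[318] = u[1 + ((318-1) mod 4)] = u[2] = 9.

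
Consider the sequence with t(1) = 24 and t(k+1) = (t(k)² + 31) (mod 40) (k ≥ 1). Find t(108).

15

Listing terms: t(1) = 24; t(2) = 7; t(3) = 0; t(4) = 31; t(5) = 32; t(6) = 15; t(7) = 16; t(8) = 7.
Since t(8) = t(2) = 7, the sequence is eventually periodic: after a pre-period of length 1 it cycles with period 6.
For k ≥ 2, t(k) depends only on (k - 2) mod 6. (108 - 2) mod 6 = 4, so t(108) = t(6) = 15.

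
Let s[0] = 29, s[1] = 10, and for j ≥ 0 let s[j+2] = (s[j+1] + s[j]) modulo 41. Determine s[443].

8

We have s[0] = 29, s[1] = 10, s[2] = 39, s[3] = 8, s[4] = 6, s[5] = 14, s[6] = 20, s[7] = 34, s[8] = 13, s[9] = 6, s[10] = 19, s[11] = 25, s[12] = 3, s[13] = 28, s[14] = 31, s[15] = 18, s[16] = 8, s[17] = 26, s[18] = 34, s[19] = 19, s[20] = 12, s[21] = 31, s[22] = 2, s[23] = 33, s[24] = 35, s[25] = 27, s[26] = 21, s[27] = 7, s[28] = 28, s[29] = 35, s[30] = 22, s[31] = 16, s[32] = 38, s[33] = 13, s[34] = 10, s[35] = 23, s[36] = 33, s[37] = 15, s[38] = 7, s[39] = 22, s[40] = 29, s[41] = 10.
The sequence repeats with period 40.
(443 - 0) mod 40 = 3, so s[443] = s[3] = 8.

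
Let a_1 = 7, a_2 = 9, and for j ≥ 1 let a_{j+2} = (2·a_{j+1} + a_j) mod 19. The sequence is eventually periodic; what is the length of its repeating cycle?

40

We have a_1 = 7, a_2 = 9, a_3 = 6, a_4 = 2, a_5 = 10, a_6 = 3, a_7 = 16, a_8 = 16, a_9 = 10, a_{10} = 17, a_{11} = 6, a_{12} = 10, a_{13} = 7, a_{14} = 5, a_{15} = 17, a_{16} = 1, a_{17} = 0, a_{18} = 1, a_{19} = 2, a_{20} = 5, a_{21} = 12, a_{22} = 10, a_{23} = 13, a_{24} = 17, a_{25} = 9, a_{26} = 16, a_{27} = 3, a_{28} = 3, a_{29} = 9, a_{30} = 2, a_{31} = 13, a_{32} = 9, a_{33} = 12, a_{34} = 14, a_{35} = 2, a_{36} = 18, a_{37} = 0, a_{38} = 18, a_{39} = 17, a_{40} = 14, a_{41} = 7, a_{42} = 9.
The sequence repeats with period 40.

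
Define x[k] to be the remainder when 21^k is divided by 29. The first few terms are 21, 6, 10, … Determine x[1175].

18

Listing terms: x[1] = 21; x[2] = 6; x[3] = 10; x[4] = 7; x[5] = 2; x[6] = 13; x[7] = 12; x[8] = 20; x[9] = 14; x[10] = 4; x[11] = 26; x[12] = 24; x[13] = 11; x[14] = 28; x[15] = 8; x[16] = 23; x[17] = 19; x[18] = 22; x[19] = 27; x[20] = 16; x[21] = 17; x[22] = 9; x[23] = 15; x[24] = 25; x[25] = 3; x[26] = 5; x[27] = 18; x[28] = 1; x[29] = 21.
The sequence repeats with period 28.
(1175 - 1) mod 28 = 26, so x[1175] = x[27] = 18.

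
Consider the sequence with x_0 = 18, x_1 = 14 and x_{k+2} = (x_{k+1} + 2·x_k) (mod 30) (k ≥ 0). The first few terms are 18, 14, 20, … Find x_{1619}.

Computing terms: x_0 = 18; x_1 = 14; x_2 = 20; x_3 = 18; x_4 = 28; x_5 = 4; x_6 = 0; x_7 = 8; x_8 = 8; x_9 = 24; x_{10} = 10; x_{11} = 28; x_{12} = 18; x_{13} = 14.
The sequence repeats with period 12.
(1619 - 0) mod 12 = 11, so x_{1619} = x_{11} = 28.

28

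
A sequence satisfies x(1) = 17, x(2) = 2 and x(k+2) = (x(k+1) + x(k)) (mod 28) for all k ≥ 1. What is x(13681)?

x(1) = 17,  x(2) = 2,  x(3) = 19,  x(4) = 21,  x(5) = 12,  x(6) = 5,  x(7) = 17,  x(8) = 22,  x(9) = 11,  x(10) = 5,  x(11) = 16,  x(12) = 21,  x(13) = 9,  x(14) = 2,  x(15) = 11,  x(16) = 13,  x(17) = 24,  x(18) = 9,  x(19) = 5,  x(20) = 14,  x(21) = 19,  x(22) = 5,  x(23) = 24,  x(24) = 1,  x(25) = 25,  x(26) = 26,  x(27) = 23,  x(28) = 21,  x(29) = 16,  x(30) = 9,  x(31) = 25,  x(32) = 6,  x(33) = 3,  x(34) = 9,  x(35) = 12,  x(36) = 21,  x(37) = 5,  x(38) = 26,  x(39) = 3,  x(40) = 1,  x(41) = 4,  x(42) = 5,  x(43) = 9,  x(44) = 14,  x(45) = 23,  x(46) = 9,  x(47) = 4,  x(48) = 13,  x(49) = 17,  x(50) = 2.
The sequence repeats with period 48.
So x(13681) = x(1 + ((13681-1) mod 48)) = x(1) = 17.

17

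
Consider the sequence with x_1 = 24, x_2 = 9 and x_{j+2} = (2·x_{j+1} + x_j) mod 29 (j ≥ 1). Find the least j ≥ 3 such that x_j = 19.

x_1 = 24, x_2 = 9, x_3 = 13, x_4 = 6, x_5 = 25, x_6 = 27, x_7 = 21, x_8 = 11, x_9 = 14, x_{10} = 10, x_{11} = 5, x_{12} = 20, x_{13} = 16, x_{14} = 23, x_{15} = 4, x_{16} = 2, x_{17} = 8, x_{18} = 18, x_{19} = 15, x_{20} = 19, x_{21} = 24, x_{22} = 9.
Since (x_{21}, x_{22}) = (x_1, x_2) = (24, 9) (two consecutive terms determine the rest), the sequence is periodic with period 20.
The value 19 first appears (with j ≥ 3) at x_{20}.

20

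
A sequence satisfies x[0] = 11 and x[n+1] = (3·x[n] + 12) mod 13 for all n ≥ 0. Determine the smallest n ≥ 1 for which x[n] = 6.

1

x[0] = 11,  x[1] = 6,  x[2] = 4,  x[3] = 11.
Since x[3] = x[0] = 11, the sequence is periodic with period 3.
The value 6 first appears (with n ≥ 1) at x[1].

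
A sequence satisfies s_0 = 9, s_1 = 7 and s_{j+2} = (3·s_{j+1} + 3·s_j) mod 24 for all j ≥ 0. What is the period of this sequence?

Listing terms: s_0 = 9,  s_1 = 7,  s_2 = 0,  s_3 = 21,  s_4 = 15,  s_5 = 12,  s_6 = 9,  s_7 = 15,  s_8 = 0,  s_9 = 21.
Since (s_8, s_9) = (s_2, s_3) = (0, 21) (two consecutive terms determine the rest), the sequence is eventually periodic: after a pre-period of length 2 it cycles with period 6.

6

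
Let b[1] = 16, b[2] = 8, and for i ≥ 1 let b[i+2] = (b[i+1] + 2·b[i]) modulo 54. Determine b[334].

Listing terms: b[1] = 16; b[2] = 8; b[3] = 40; b[4] = 2; b[5] = 28; b[6] = 32; b[7] = 34; b[8] = 44; b[9] = 4; b[10] = 38; b[11] = 46; b[12] = 14; b[13] = 52; b[14] = 26; b[15] = 22; b[16] = 20; b[17] = 10; b[18] = 50; b[19] = 16; b[20] = 8.
The sequence repeats with period 18.
So b[334] = b[1 + ((334-1) mod 18)] = b[10] = 38.

38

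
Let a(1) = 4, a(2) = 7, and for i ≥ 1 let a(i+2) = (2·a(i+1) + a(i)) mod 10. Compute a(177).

We have a(1) = 4; a(2) = 7; a(3) = 8; a(4) = 3; a(5) = 4; a(6) = 1; a(7) = 6; a(8) = 3; a(9) = 2; a(10) = 7; a(11) = 6; a(12) = 9; a(13) = 4; a(14) = 7.
Since (a(13), a(14)) = (a(1), a(2)) = (4, 7) (two consecutive terms determine the rest), the sequence is periodic with period 12.
(177 - 1) mod 12 = 8, so a(177) = a(9) = 2.

2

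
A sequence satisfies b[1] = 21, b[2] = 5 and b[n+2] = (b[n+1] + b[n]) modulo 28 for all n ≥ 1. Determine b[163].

5

b[1] = 21,  b[2] = 5,  b[3] = 26,  b[4] = 3,  b[5] = 1,  b[6] = 4,  b[7] = 5,  b[8] = 9,  b[9] = 14,  b[10] = 23,  b[11] = 9,  b[12] = 4,  b[13] = 13,  b[14] = 17,  b[15] = 2,  b[16] = 19,  b[17] = 21,  b[18] = 12,  b[19] = 5,  b[20] = 17,  b[21] = 22,  b[22] = 11,  b[23] = 5,  b[24] = 16,  b[25] = 21,  b[26] = 9,  b[27] = 2,  b[28] = 11,  b[29] = 13,  b[30] = 24,  b[31] = 9,  b[32] = 5,  b[33] = 14,  b[34] = 19,  b[35] = 5,  b[36] = 24,  b[37] = 1,  b[38] = 25,  b[39] = 26,  b[40] = 23,  b[41] = 21,  b[42] = 16,  b[43] = 9,  b[44] = 25,  b[45] = 6,  b[46] = 3,  b[47] = 9,  b[48] = 12,  b[49] = 21,  b[50] = 5.
Since (b[49], b[50]) = (b[1], b[2]) = (21, 5) (two consecutive terms determine the rest), the sequence is periodic with period 48.
(163 - 1) mod 48 = 18, so b[163] = b[19] = 5.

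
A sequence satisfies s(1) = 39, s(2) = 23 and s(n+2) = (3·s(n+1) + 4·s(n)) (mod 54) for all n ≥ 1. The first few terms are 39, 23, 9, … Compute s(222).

Listing terms: s(1) = 39, s(2) = 23, s(3) = 9, s(4) = 11, s(5) = 15, s(6) = 35, s(7) = 3, s(8) = 41, s(9) = 27, s(10) = 29, s(11) = 33, s(12) = 53, s(13) = 21, s(14) = 5, s(15) = 45, s(16) = 47, s(17) = 51, s(18) = 17, s(19) = 39, s(20) = 23.
The sequence repeats with period 18.
(222 - 1) mod 18 = 5, so s(222) = s(6) = 35.

35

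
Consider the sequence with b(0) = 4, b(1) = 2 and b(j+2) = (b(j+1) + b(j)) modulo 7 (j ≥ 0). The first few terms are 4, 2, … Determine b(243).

1

b(0) = 4; b(1) = 2; b(2) = 6; b(3) = 1; b(4) = 0; b(5) = 1; b(6) = 1; b(7) = 2; b(8) = 3; b(9) = 5; b(10) = 1; b(11) = 6; b(12) = 0; b(13) = 6; b(14) = 6; b(15) = 5; b(16) = 4; b(17) = 2.
The sequence repeats with period 16.
(243 - 0) mod 16 = 3, so b(243) = b(3) = 1.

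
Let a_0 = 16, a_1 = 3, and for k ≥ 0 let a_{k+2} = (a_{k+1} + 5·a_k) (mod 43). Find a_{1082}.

21

Computing terms: a_0 = 16, a_1 = 3, a_2 = 40, a_3 = 12, a_4 = 40, a_5 = 14, a_6 = 42, a_7 = 26, a_8 = 21, a_9 = 22, a_{10} = 41, a_{11} = 22, a_{12} = 12, a_{13} = 36, a_{14} = 10, a_{15} = 18, a_{16} = 25, a_{17} = 29, a_{18} = 25, a_{19} = 41, a_{20} = 37, a_{21} = 27, a_{22} = 40, a_{23} = 3, a_{24} = 31, a_{25} = 3, a_{26} = 29, a_{27} = 1, a_{28} = 17, a_{29} = 22, a_{30} = 21, a_{31} = 2, a_{32} = 21, a_{33} = 31, a_{34} = 7, a_{35} = 33, a_{36} = 25, a_{37} = 18, a_{38} = 14, a_{39} = 18, a_{40} = 2, a_{41} = 6, a_{42} = 16, a_{43} = 3.
The sequence repeats with period 42.
So a_{1082} = a_{0 + ((1082-0) mod 42)} = a_{32} = 21.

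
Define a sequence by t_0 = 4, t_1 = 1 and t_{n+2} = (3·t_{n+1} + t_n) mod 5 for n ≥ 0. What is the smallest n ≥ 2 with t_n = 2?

t_0 = 4; t_1 = 1; t_2 = 2; t_3 = 2; t_4 = 3; t_5 = 1; t_6 = 1; t_7 = 4; t_8 = 3; t_9 = 3; t_{10} = 2; t_{11} = 4; t_{12} = 4; t_{13} = 1.
Since (t_{12}, t_{13}) = (t_0, t_1) = (4, 1) (two consecutive terms determine the rest), the sequence is periodic with period 12.
The value 2 first appears (with n ≥ 2) at t_2.

2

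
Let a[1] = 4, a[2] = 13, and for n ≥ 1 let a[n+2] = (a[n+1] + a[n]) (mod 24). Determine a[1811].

Computing terms: a[1] = 4,  a[2] = 13,  a[3] = 17,  a[4] = 6,  a[5] = 23,  a[6] = 5,  a[7] = 4,  a[8] = 9,  a[9] = 13,  a[10] = 22,  a[11] = 11,  a[12] = 9,  a[13] = 20,  a[14] = 5,  a[15] = 1,  a[16] = 6,  a[17] = 7,  a[18] = 13,  a[19] = 20,  a[20] = 9,  a[21] = 5,  a[22] = 14,  a[23] = 19,  a[24] = 9,  a[25] = 4,  a[26] = 13.
Since (a[25], a[26]) = (a[1], a[2]) = (4, 13) (two consecutive terms determine the rest), the sequence is periodic with period 24.
(1811 - 1) mod 24 = 10, so a[1811] = a[11] = 11.

11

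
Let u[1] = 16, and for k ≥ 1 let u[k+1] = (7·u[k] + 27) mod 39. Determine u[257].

Computing terms: u[1] = 16,  u[2] = 22,  u[3] = 25,  u[4] = 7,  u[5] = 37,  u[6] = 13,  u[7] = 1,  u[8] = 34,  u[9] = 31,  u[10] = 10,  u[11] = 19,  u[12] = 4,  u[13] = 16.
Since u[13] = u[1] = 16, the sequence is periodic with period 12.
So u[257] = u[1 + ((257-1) mod 12)] = u[5] = 37.

37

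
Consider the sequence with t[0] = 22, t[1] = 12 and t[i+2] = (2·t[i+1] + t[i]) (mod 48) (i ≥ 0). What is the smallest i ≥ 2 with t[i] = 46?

Listing terms: t[0] = 22; t[1] = 12; t[2] = 46; t[3] = 8; t[4] = 14; t[5] = 36; t[6] = 38; t[7] = 16; t[8] = 22; t[9] = 12.
The sequence repeats with period 8.
The value 46 first appears (with i ≥ 2) at t[2].

2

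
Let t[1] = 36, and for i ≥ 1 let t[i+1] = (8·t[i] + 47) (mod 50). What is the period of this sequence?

20

Listing terms: t[1] = 36; t[2] = 35; t[3] = 27; t[4] = 13; t[5] = 1; t[6] = 5; t[7] = 37; t[8] = 43; t[9] = 41; t[10] = 25; t[11] = 47; t[12] = 23; t[13] = 31; t[14] = 45; t[15] = 7; t[16] = 3; t[17] = 21; t[18] = 15; t[19] = 17; t[20] = 33; t[21] = 11; t[22] = 35.
Since t[22] = t[2] = 35, the sequence is eventually periodic: after a pre-period of length 1 it cycles with period 20.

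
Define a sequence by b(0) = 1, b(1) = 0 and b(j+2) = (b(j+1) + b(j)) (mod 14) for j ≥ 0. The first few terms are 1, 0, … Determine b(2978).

We have b(0) = 1,  b(1) = 0,  b(2) = 1,  b(3) = 1,  b(4) = 2,  b(5) = 3,  b(6) = 5,  b(7) = 8,  b(8) = 13,  b(9) = 7,  b(10) = 6,  b(11) = 13,  b(12) = 5,  b(13) = 4,  b(14) = 9,  b(15) = 13,  b(16) = 8,  b(17) = 7,  b(18) = 1,  b(19) = 8,  b(20) = 9,  b(21) = 3,  b(22) = 12,  b(23) = 1,  b(24) = 13,  b(25) = 0,  b(26) = 13,  b(27) = 13,  b(28) = 12,  b(29) = 11,  b(30) = 9,  b(31) = 6,  b(32) = 1,  b(33) = 7,  b(34) = 8,  b(35) = 1,  b(36) = 9,  b(37) = 10,  b(38) = 5,  b(39) = 1,  b(40) = 6,  b(41) = 7,  b(42) = 13,  b(43) = 6,  b(44) = 5,  b(45) = 11,  b(46) = 2,  b(47) = 13,  b(48) = 1,  b(49) = 0.
Since (b(48), b(49)) = (b(0), b(1)) = (1, 0) (two consecutive terms determine the rest), the sequence is periodic with period 48.
So b(2978) = b(0 + ((2978-0) mod 48)) = b(2) = 1.

1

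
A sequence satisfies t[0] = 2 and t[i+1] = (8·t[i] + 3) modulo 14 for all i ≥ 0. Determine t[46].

7

Listing terms: t[0] = 2,  t[1] = 5,  t[2] = 1,  t[3] = 11,  t[4] = 7,  t[5] = 3,  t[6] = 13,  t[7] = 9,  t[8] = 5.
Since t[8] = t[1] = 5, the sequence is eventually periodic: after a pre-period of length 1 it cycles with period 7.
For i ≥ 1, t[i] depends only on (i - 1) mod 7. (46 - 1) mod 7 = 3, so t[46] = t[4] = 7.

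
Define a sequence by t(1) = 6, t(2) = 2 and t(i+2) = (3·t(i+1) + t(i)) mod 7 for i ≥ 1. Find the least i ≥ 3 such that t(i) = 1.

9

We have t(1) = 6; t(2) = 2; t(3) = 5; t(4) = 3; t(5) = 0; t(6) = 3; t(7) = 2; t(8) = 2; t(9) = 1; t(10) = 5; t(11) = 2; t(12) = 4; t(13) = 0; t(14) = 4; t(15) = 5; t(16) = 5; t(17) = 6; t(18) = 2.
Since (t(17), t(18)) = (t(1), t(2)) = (6, 2) (two consecutive terms determine the rest), the sequence is periodic with period 16.
The value 1 first appears (with i ≥ 3) at t(9).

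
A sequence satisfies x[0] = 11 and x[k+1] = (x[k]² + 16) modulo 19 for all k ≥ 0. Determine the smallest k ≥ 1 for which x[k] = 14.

3

We have x[0] = 11, x[1] = 4, x[2] = 13, x[3] = 14, x[4] = 3, x[5] = 6, x[6] = 14.
Since x[6] = x[3] = 14, the sequence is eventually periodic: after a pre-period of length 3 it cycles with period 3.
The value 14 first appears (with k ≥ 1) at x[3].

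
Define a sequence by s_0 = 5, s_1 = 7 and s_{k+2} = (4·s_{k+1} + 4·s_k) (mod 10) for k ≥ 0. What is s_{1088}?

8

Computing terms: s_0 = 5, s_1 = 7, s_2 = 8, s_3 = 0, s_4 = 2, s_5 = 8, s_6 = 0.
Since (s_5, s_6) = (s_2, s_3) = (8, 0) (two consecutive terms determine the rest), the sequence is eventually periodic: after a pre-period of length 2 it cycles with period 3.
For k ≥ 2, s_k depends only on (k - 2) mod 3. (1088 - 2) mod 3 = 0, so s_{1088} = s_2 = 8.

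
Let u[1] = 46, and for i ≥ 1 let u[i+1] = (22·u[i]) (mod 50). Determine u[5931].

Listing terms: u[1] = 46,  u[2] = 12,  u[3] = 14,  u[4] = 8,  u[5] = 26,  u[6] = 22,  u[7] = 34,  u[8] = 48,  u[9] = 6,  u[10] = 32,  u[11] = 4,  u[12] = 38,  u[13] = 36,  u[14] = 42,  u[15] = 24,  u[16] = 28,  u[17] = 16,  u[18] = 2,  u[19] = 44,  u[20] = 18,  u[21] = 46.
Since u[21] = u[1] = 46, the sequence is periodic with period 20.
(5931 - 1) mod 20 = 10, so u[5931] = u[11] = 4.

4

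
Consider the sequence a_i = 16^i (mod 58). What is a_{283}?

Listing terms: a_0 = 1,  a_1 = 16,  a_2 = 24,  a_3 = 36,  a_4 = 54,  a_5 = 52,  a_6 = 20,  a_7 = 30,  a_8 = 16.
Since a_8 = a_1 = 16, the sequence is eventually periodic: after a pre-period of length 1 it cycles with period 7.
For i ≥ 1, a_i depends only on (i - 1) mod 7. (283 - 1) mod 7 = 2, so a_{283} = a_3 = 36.

36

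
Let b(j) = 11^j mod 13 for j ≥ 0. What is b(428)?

9

Listing terms: b(0) = 1, b(1) = 11, b(2) = 4, b(3) = 5, b(4) = 3, b(5) = 7, b(6) = 12, b(7) = 2, b(8) = 9, b(9) = 8, b(10) = 10, b(11) = 6, b(12) = 1.
The sequence repeats with period 12.
So b(428) = b(0 + ((428-0) mod 12)) = b(8) = 9.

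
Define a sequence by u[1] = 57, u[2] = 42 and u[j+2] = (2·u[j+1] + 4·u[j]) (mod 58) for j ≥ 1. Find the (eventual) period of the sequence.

We have u[1] = 57,  u[2] = 42,  u[3] = 22,  u[4] = 38,  u[5] = 48,  u[6] = 16,  u[7] = 50,  u[8] = 48,  u[9] = 6,  u[10] = 30,  u[11] = 26,  u[12] = 56,  u[13] = 42,  u[14] = 18,  u[15] = 30,  u[16] = 16,  u[17] = 36,  u[18] = 20,  u[19] = 10,  u[20] = 42,  u[21] = 8,  u[22] = 10,  u[23] = 52,  u[24] = 28,  u[25] = 32,  u[26] = 2,  u[27] = 16,  u[28] = 40,  u[29] = 28,  u[30] = 42,  u[31] = 22.
Since (u[30], u[31]) = (u[2], u[3]) = (42, 22) (two consecutive terms determine the rest), the sequence is eventually periodic: after a pre-period of length 1 it cycles with period 28.

28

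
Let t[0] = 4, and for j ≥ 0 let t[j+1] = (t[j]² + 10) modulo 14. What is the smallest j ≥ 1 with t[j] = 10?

3

t[0] = 4; t[1] = 12; t[2] = 0; t[3] = 10; t[4] = 12.
Since t[4] = t[1] = 12, the sequence is eventually periodic: after a pre-period of length 1 it cycles with period 3.
The value 10 first appears (with j ≥ 1) at t[3].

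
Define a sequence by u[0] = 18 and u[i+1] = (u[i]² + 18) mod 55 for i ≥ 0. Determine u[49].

We have u[0] = 18, u[1] = 12, u[2] = 52, u[3] = 27, u[4] = 32, u[5] = 52.
Since u[5] = u[2] = 52, the sequence is eventually periodic: after a pre-period of length 2 it cycles with period 3.
For i ≥ 2, u[i] depends only on (i - 2) mod 3. (49 - 2) mod 3 = 2, so u[49] = u[4] = 32.

32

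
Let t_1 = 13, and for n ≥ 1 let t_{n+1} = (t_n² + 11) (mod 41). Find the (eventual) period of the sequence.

3

Listing terms: t_1 = 13; t_2 = 16; t_3 = 21; t_4 = 1; t_5 = 12; t_6 = 32; t_7 = 10; t_8 = 29; t_9 = 32.
Since t_9 = t_6 = 32, the sequence is eventually periodic: after a pre-period of length 5 it cycles with period 3.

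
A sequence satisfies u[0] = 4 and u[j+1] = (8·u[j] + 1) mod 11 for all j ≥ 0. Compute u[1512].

1

We have u[0] = 4; u[1] = 0; u[2] = 1; u[3] = 9; u[4] = 7; u[5] = 2; u[6] = 6; u[7] = 5; u[8] = 8; u[9] = 10; u[10] = 4.
Since u[10] = u[0] = 4, the sequence is periodic with period 10.
So u[1512] = u[0 + ((1512-0) mod 10)] = u[2] = 1.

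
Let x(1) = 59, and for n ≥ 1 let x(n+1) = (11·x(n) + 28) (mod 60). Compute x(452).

Computing terms: x(1) = 59, x(2) = 17, x(3) = 35, x(4) = 53, x(5) = 11, x(6) = 29, x(7) = 47, x(8) = 5, x(9) = 23, x(10) = 41, x(11) = 59.
Since x(11) = x(1) = 59, the sequence is periodic with period 10.
(452 - 1) mod 10 = 1, so x(452) = x(2) = 17.

17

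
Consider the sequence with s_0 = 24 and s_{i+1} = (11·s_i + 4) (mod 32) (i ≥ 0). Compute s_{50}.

s_0 = 24,  s_1 = 12,  s_2 = 8,  s_3 = 28,  s_4 = 24.
The sequence repeats with period 4.
So s_{50} = s_{0 + ((50-0) mod 4)} = s_2 = 8.

8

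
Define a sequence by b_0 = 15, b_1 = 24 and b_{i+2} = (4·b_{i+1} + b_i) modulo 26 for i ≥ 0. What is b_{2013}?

Listing terms: b_0 = 15, b_1 = 24, b_2 = 7, b_3 = 0, b_4 = 7, b_5 = 2, b_6 = 15, b_7 = 10, b_8 = 3, b_9 = 22, b_{10} = 13, b_{11} = 22, b_{12} = 23, b_{13} = 10, b_{14} = 11, b_{15} = 2, b_{16} = 19, b_{17} = 0, b_{18} = 19, b_{19} = 24, b_{20} = 11, b_{21} = 16, b_{22} = 23, b_{23} = 4, b_{24} = 13, b_{25} = 4, b_{26} = 3, b_{27} = 16, b_{28} = 15, b_{29} = 24.
The sequence repeats with period 28.
(2013 - 0) mod 28 = 25, so b_{2013} = b_{25} = 4.

4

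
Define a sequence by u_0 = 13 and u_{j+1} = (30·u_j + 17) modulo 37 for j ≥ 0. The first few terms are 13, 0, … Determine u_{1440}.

13

Listing terms: u_0 = 13; u_1 = 0; u_2 = 17; u_3 = 9; u_4 = 28; u_5 = 6; u_6 = 12; u_7 = 7; u_8 = 5; u_9 = 19; u_{10} = 32; u_{11} = 15; u_{12} = 23; u_{13} = 4; u_{14} = 26; u_{15} = 20; u_{16} = 25; u_{17} = 27; u_{18} = 13.
Since u_{18} = u_0 = 13, the sequence is periodic with period 18.
(1440 - 0) mod 18 = 0, so u_{1440} = u_0 = 13.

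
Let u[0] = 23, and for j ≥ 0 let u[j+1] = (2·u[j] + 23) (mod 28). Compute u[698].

21

Computing terms: u[0] = 23, u[1] = 13, u[2] = 21, u[3] = 9, u[4] = 13.
Since u[4] = u[1] = 13, the sequence is eventually periodic: after a pre-period of length 1 it cycles with period 3.
For j ≥ 1, u[j] depends only on (j - 1) mod 3. (698 - 1) mod 3 = 1, so u[698] = u[2] = 21.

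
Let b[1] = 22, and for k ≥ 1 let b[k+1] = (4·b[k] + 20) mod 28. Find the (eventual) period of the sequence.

3

We have b[1] = 22, b[2] = 24, b[3] = 4, b[4] = 8, b[5] = 24.
Since b[5] = b[2] = 24, the sequence is eventually periodic: after a pre-period of length 1 it cycles with period 3.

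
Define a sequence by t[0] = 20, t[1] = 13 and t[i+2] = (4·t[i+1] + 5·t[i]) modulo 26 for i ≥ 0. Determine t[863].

We have t[0] = 20, t[1] = 13, t[2] = 22, t[3] = 23, t[4] = 20, t[5] = 13.
Since (t[4], t[5]) = (t[0], t[1]) = (20, 13) (two consecutive terms determine the rest), the sequence is periodic with period 4.
So t[863] = t[0 + ((863-0) mod 4)] = t[3] = 23.

23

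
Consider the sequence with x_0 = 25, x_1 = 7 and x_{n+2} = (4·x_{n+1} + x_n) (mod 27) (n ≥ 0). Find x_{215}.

Listing terms: x_0 = 25, x_1 = 7, x_2 = 26, x_3 = 3, x_4 = 11, x_5 = 20, x_6 = 10, x_7 = 6, x_8 = 7, x_9 = 7, x_{10} = 8, x_{11} = 12, x_{12} = 2, x_{13} = 20, x_{14} = 1, x_{15} = 24, x_{16} = 16, x_{17} = 7, x_{18} = 17, x_{19} = 21, x_{20} = 20, x_{21} = 20, x_{22} = 19, x_{23} = 15, x_{24} = 25, x_{25} = 7.
Since (x_{24}, x_{25}) = (x_0, x_1) = (25, 7) (two consecutive terms determine the rest), the sequence is periodic with period 24.
So x_{215} = x_{0 + ((215-0) mod 24)} = x_{23} = 15.

15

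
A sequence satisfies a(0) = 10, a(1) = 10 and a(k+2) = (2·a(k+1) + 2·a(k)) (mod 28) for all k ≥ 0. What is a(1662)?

Computing terms: a(0) = 10; a(1) = 10; a(2) = 12; a(3) = 16; a(4) = 0; a(5) = 4; a(6) = 8; a(7) = 24; a(8) = 8; a(9) = 8; a(10) = 4; a(11) = 24; a(12) = 0; a(13) = 20; a(14) = 12; a(15) = 8; a(16) = 12; a(17) = 12; a(18) = 20; a(19) = 8; a(20) = 0; a(21) = 16; a(22) = 4; a(23) = 12; a(24) = 4; a(25) = 4; a(26) = 16; a(27) = 12; a(28) = 0; a(29) = 24; a(30) = 20; a(31) = 4; a(32) = 20; a(33) = 20; a(34) = 24; a(35) = 4; a(36) = 0; a(37) = 8; a(38) = 16; a(39) = 20; a(40) = 16; a(41) = 16; a(42) = 8; a(43) = 20; a(44) = 0; a(45) = 12; a(46) = 24; a(47) = 16; a(48) = 24; a(49) = 24; a(50) = 12; a(51) = 16.
Since (a(50), a(51)) = (a(2), a(3)) = (12, 16) (two consecutive terms determine the rest), the sequence is eventually periodic: after a pre-period of length 2 it cycles with period 48.
For k ≥ 2, a(k) depends only on (k - 2) mod 48. (1662 - 2) mod 48 = 28, so a(1662) = a(30) = 20.

20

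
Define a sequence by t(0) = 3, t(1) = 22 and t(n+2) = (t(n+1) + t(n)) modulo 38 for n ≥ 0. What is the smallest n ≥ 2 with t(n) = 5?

5

t(0) = 3,  t(1) = 22,  t(2) = 25,  t(3) = 9,  t(4) = 34,  t(5) = 5,  t(6) = 1,  t(7) = 6,  t(8) = 7,  t(9) = 13,  t(10) = 20,  t(11) = 33,  t(12) = 15,  t(13) = 10,  t(14) = 25,  t(15) = 35,  t(16) = 22,  t(17) = 19,  t(18) = 3,  t(19) = 22.
The sequence repeats with period 18.
The value 5 first appears (with n ≥ 2) at t(5).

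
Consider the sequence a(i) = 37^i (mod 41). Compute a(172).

16

Listing terms: a(1) = 37,  a(2) = 16,  a(3) = 18,  a(4) = 10,  a(5) = 1,  a(6) = 37.
Since a(6) = a(1) = 37, the sequence is periodic with period 5.
So a(172) = a(1 + ((172-1) mod 5)) = a(2) = 16.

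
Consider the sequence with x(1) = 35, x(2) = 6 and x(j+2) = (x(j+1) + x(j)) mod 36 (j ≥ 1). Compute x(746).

Listing terms: x(1) = 35; x(2) = 6; x(3) = 5; x(4) = 11; x(5) = 16; x(6) = 27; x(7) = 7; x(8) = 34; x(9) = 5; x(10) = 3; x(11) = 8; x(12) = 11; x(13) = 19; x(14) = 30; x(15) = 13; x(16) = 7; x(17) = 20; x(18) = 27; x(19) = 11; x(20) = 2; x(21) = 13; x(22) = 15; x(23) = 28; x(24) = 7; x(25) = 35; x(26) = 6.
The sequence repeats with period 24.
So x(746) = x(1 + ((746-1) mod 24)) = x(2) = 6.

6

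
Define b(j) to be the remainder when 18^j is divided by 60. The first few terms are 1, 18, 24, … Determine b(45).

48

Computing terms: b(0) = 1,  b(1) = 18,  b(2) = 24,  b(3) = 12,  b(4) = 36,  b(5) = 48,  b(6) = 24.
Since b(6) = b(2) = 24, the sequence is eventually periodic: after a pre-period of length 2 it cycles with period 4.
For j ≥ 2, b(j) depends only on (j - 2) mod 4. (45 - 2) mod 4 = 3, so b(45) = b(5) = 48.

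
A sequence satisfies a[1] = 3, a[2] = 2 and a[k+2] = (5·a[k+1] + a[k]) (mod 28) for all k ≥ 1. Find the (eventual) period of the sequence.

6

Listing terms: a[1] = 3,  a[2] = 2,  a[3] = 13,  a[4] = 11,  a[5] = 12,  a[6] = 15,  a[7] = 3,  a[8] = 2.
Since (a[7], a[8]) = (a[1], a[2]) = (3, 2) (two consecutive terms determine the rest), the sequence is periodic with period 6.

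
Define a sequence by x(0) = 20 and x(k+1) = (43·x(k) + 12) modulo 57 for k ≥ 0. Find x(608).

We have x(0) = 20,  x(1) = 17,  x(2) = 2,  x(3) = 41,  x(4) = 8,  x(5) = 14,  x(6) = 44,  x(7) = 23,  x(8) = 32,  x(9) = 20.
The sequence repeats with period 9.
(608 - 0) mod 9 = 5, so x(608) = x(5) = 14.

14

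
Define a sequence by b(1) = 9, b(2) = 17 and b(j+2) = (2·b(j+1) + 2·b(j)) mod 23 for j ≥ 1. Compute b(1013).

9

b(1) = 9, b(2) = 17, b(3) = 6, b(4) = 0, b(5) = 12, b(6) = 1, b(7) = 3, b(8) = 8, b(9) = 22, b(10) = 14, b(11) = 3, b(12) = 11, b(13) = 5, b(14) = 9, b(15) = 5, b(16) = 5, b(17) = 20, b(18) = 4, b(19) = 2, b(20) = 12, b(21) = 5, b(22) = 11, b(23) = 9, b(24) = 17.
Since (b(23), b(24)) = (b(1), b(2)) = (9, 17) (two consecutive terms determine the rest), the sequence is periodic with period 22.
So b(1013) = b(1 + ((1013-1) mod 22)) = b(1) = 9.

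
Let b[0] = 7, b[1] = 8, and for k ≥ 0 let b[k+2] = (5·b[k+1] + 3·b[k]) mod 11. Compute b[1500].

We have b[0] = 7; b[1] = 8; b[2] = 6; b[3] = 10; b[4] = 2; b[5] = 7; b[6] = 8.
Since (b[5], b[6]) = (b[0], b[1]) = (7, 8) (two consecutive terms determine the rest), the sequence is periodic with period 5.
So b[1500] = b[0 + ((1500-0) mod 5)] = b[0] = 7.

7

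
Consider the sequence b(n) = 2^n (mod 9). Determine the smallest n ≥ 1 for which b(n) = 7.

4

We have b(0) = 1,  b(1) = 2,  b(2) = 4,  b(3) = 8,  b(4) = 7,  b(5) = 5,  b(6) = 1.
Since b(6) = b(0) = 1, the sequence is periodic with period 6.
The value 7 first appears (with n ≥ 1) at b(4).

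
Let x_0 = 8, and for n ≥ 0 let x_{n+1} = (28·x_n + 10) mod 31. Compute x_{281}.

24

x_0 = 8,  x_1 = 17,  x_2 = 21,  x_3 = 9,  x_4 = 14,  x_5 = 30,  x_6 = 13,  x_7 = 2,  x_8 = 4,  x_9 = 29,  x_{10} = 16,  x_{11} = 24,  x_{12} = 0,  x_{13} = 10,  x_{14} = 11,  x_{15} = 8.
The sequence repeats with period 15.
(281 - 0) mod 15 = 11, so x_{281} = x_{11} = 24.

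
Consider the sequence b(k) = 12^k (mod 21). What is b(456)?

15

Computing terms: b(1) = 12; b(2) = 18; b(3) = 6; b(4) = 9; b(5) = 3; b(6) = 15; b(7) = 12.
Since b(7) = b(1) = 12, the sequence is periodic with period 6.
(456 - 1) mod 6 = 5, so b(456) = b(6) = 15.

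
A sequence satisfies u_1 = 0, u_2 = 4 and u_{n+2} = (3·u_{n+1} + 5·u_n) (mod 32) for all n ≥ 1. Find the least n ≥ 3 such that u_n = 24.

4

Computing terms: u_1 = 0, u_2 = 4, u_3 = 12, u_4 = 24, u_5 = 4, u_6 = 4, u_7 = 0, u_8 = 20, u_9 = 28, u_{10} = 24, u_{11} = 20, u_{12} = 20, u_{13} = 0, u_{14} = 4.
Since (u_{13}, u_{14}) = (u_1, u_2) = (0, 4) (two consecutive terms determine the rest), the sequence is periodic with period 12.
The value 24 first appears (with n ≥ 3) at u_4.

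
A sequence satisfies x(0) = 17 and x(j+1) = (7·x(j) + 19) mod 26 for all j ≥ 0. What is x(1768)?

5

x(0) = 17, x(1) = 8, x(2) = 23, x(3) = 24, x(4) = 5, x(5) = 2, x(6) = 7, x(7) = 16, x(8) = 1, x(9) = 0, x(10) = 19, x(11) = 22, x(12) = 17.
The sequence repeats with period 12.
(1768 - 0) mod 12 = 4, so x(1768) = x(4) = 5.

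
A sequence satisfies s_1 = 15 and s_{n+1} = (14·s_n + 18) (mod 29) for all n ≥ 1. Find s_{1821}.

15

We have s_1 = 15,  s_2 = 25,  s_3 = 20,  s_4 = 8,  s_5 = 14,  s_6 = 11,  s_7 = 27,  s_8 = 19,  s_9 = 23,  s_{10} = 21,  s_{11} = 22,  s_{12} = 7,  s_{13} = 0,  s_{14} = 18,  s_{15} = 9,  s_{16} = 28,  s_{17} = 4,  s_{18} = 16,  s_{19} = 10,  s_{20} = 13,  s_{21} = 26,  s_{22} = 5,  s_{23} = 1,  s_{24} = 3,  s_{25} = 2,  s_{26} = 17,  s_{27} = 24,  s_{28} = 6,  s_{29} = 15.
The sequence repeats with period 28.
So s_{1821} = s_{1 + ((1821-1) mod 28)} = s_1 = 15.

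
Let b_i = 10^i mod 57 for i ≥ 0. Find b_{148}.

25

b_0 = 1; b_1 = 10; b_2 = 43; b_3 = 31; b_4 = 25; b_5 = 22; b_6 = 49; b_7 = 34; b_8 = 55; b_9 = 37; b_{10} = 28; b_{11} = 52; b_{12} = 7; b_{13} = 13; b_{14} = 16; b_{15} = 46; b_{16} = 4; b_{17} = 40; b_{18} = 1.
Since b_{18} = b_0 = 1, the sequence is periodic with period 18.
(148 - 0) mod 18 = 4, so b_{148} = b_4 = 25.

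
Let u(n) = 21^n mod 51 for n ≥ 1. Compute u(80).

18

u(1) = 21, u(2) = 33, u(3) = 30, u(4) = 18, u(5) = 21.
Since u(5) = u(1) = 21, the sequence is periodic with period 4.
(80 - 1) mod 4 = 3, so u(80) = u(4) = 18.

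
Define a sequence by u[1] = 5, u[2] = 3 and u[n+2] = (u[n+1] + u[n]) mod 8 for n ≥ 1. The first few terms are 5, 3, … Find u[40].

Listing terms: u[1] = 5; u[2] = 3; u[3] = 0; u[4] = 3; u[5] = 3; u[6] = 6; u[7] = 1; u[8] = 7; u[9] = 0; u[10] = 7; u[11] = 7; u[12] = 6; u[13] = 5; u[14] = 3.
Since (u[13], u[14]) = (u[1], u[2]) = (5, 3) (two consecutive terms determine the rest), the sequence is periodic with period 12.
(40 - 1) mod 12 = 3, so u[40] = u[4] = 3.

3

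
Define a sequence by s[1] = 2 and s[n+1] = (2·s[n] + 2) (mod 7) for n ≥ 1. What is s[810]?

0

Computing terms: s[1] = 2, s[2] = 6, s[3] = 0, s[4] = 2.
Since s[4] = s[1] = 2, the sequence is periodic with period 3.
So s[810] = s[1 + ((810-1) mod 3)] = s[3] = 0.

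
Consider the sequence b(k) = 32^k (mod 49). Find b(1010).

44

We have b(0) = 1; b(1) = 32; b(2) = 44; b(3) = 36; b(4) = 25; b(5) = 16; b(6) = 22; b(7) = 18; b(8) = 37; b(9) = 8; b(10) = 11; b(11) = 9; b(12) = 43; b(13) = 4; b(14) = 30; b(15) = 29; b(16) = 46; b(17) = 2; b(18) = 15; b(19) = 39; b(20) = 23; b(21) = 1.
The sequence repeats with period 21.
(1010 - 0) mod 21 = 2, so b(1010) = b(2) = 44.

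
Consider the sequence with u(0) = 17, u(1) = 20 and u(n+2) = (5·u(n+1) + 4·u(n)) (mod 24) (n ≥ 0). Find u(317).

16

We have u(0) = 17, u(1) = 20, u(2) = 0, u(3) = 8, u(4) = 16, u(5) = 16, u(6) = 0, u(7) = 16, u(8) = 8, u(9) = 8, u(10) = 0, u(11) = 8.
Since (u(10), u(11)) = (u(2), u(3)) = (0, 8) (two consecutive terms determine the rest), the sequence is eventually periodic: after a pre-period of length 2 it cycles with period 8.
For n ≥ 2, u(n) depends only on (n - 2) mod 8. (317 - 2) mod 8 = 3, so u(317) = u(5) = 16.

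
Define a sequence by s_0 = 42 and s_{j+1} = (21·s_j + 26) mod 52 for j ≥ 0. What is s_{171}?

Listing terms: s_0 = 42, s_1 = 24, s_2 = 10, s_3 = 28, s_4 = 42.
The sequence repeats with period 4.
So s_{171} = s_{0 + ((171-0) mod 4)} = s_3 = 28.

28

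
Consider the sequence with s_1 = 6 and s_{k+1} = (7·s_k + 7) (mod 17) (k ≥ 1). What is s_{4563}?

Computing terms: s_1 = 6; s_2 = 15; s_3 = 10; s_4 = 9; s_5 = 2; s_6 = 4; s_7 = 1; s_8 = 14; s_9 = 3; s_{10} = 11; s_{11} = 16; s_{12} = 0; s_{13} = 7; s_{14} = 5; s_{15} = 8; s_{16} = 12; s_{17} = 6.
Since s_{17} = s_1 = 6, the sequence is periodic with period 16.
(4563 - 1) mod 16 = 2, so s_{4563} = s_3 = 10.

10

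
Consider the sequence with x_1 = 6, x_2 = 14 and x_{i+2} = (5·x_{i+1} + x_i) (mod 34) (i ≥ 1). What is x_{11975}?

Computing terms: x_1 = 6; x_2 = 14; x_3 = 8; x_4 = 20; x_5 = 6; x_6 = 16; x_7 = 18; x_8 = 4; x_9 = 4; x_{10} = 24; x_{11} = 22; x_{12} = 32; x_{13} = 12; x_{14} = 24; x_{15} = 30; x_{16} = 4; x_{17} = 16; x_{18} = 16; x_{19} = 28; x_{20} = 20; x_{21} = 26; x_{22} = 14; x_{23} = 28; x_{24} = 18; x_{25} = 16; x_{26} = 30; x_{27} = 30; x_{28} = 10; x_{29} = 12; x_{30} = 2; x_{31} = 22; x_{32} = 10; x_{33} = 4; x_{34} = 30; x_{35} = 18; x_{36} = 18; x_{37} = 6; x_{38} = 14.
Since (x_{37}, x_{38}) = (x_1, x_2) = (6, 14) (two consecutive terms determine the rest), the sequence is periodic with period 36.
So x_{11975} = x_{1 + ((11975-1) mod 36)} = x_{23} = 28.

28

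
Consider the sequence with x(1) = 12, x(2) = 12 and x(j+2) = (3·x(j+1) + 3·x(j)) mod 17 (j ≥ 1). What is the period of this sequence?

Listing terms: x(1) = 12,  x(2) = 12,  x(3) = 4,  x(4) = 14,  x(5) = 3,  x(6) = 0,  x(7) = 9,  x(8) = 10,  x(9) = 6,  x(10) = 14,  x(11) = 9,  x(12) = 1,  x(13) = 13,  x(14) = 8,  x(15) = 12,  x(16) = 9,  x(17) = 12,  x(18) = 12.
The sequence repeats with period 16.

16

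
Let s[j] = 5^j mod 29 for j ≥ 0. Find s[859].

Computing terms: s[0] = 1; s[1] = 5; s[2] = 25; s[3] = 9; s[4] = 16; s[5] = 22; s[6] = 23; s[7] = 28; s[8] = 24; s[9] = 4; s[10] = 20; s[11] = 13; s[12] = 7; s[13] = 6; s[14] = 1.
Since s[14] = s[0] = 1, the sequence is periodic with period 14.
So s[859] = s[0 + ((859-0) mod 14)] = s[5] = 22.

22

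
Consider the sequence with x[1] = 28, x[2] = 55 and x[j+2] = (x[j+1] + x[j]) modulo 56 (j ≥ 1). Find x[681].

7

Computing terms: x[1] = 28; x[2] = 55; x[3] = 27; x[4] = 26; x[5] = 53; x[6] = 23; x[7] = 20; x[8] = 43; x[9] = 7; x[10] = 50; x[11] = 1; x[12] = 51; x[13] = 52; x[14] = 47; x[15] = 43; x[16] = 34; x[17] = 21; x[18] = 55; x[19] = 20; x[20] = 19; x[21] = 39; x[22] = 2; x[23] = 41; x[24] = 43; x[25] = 28; x[26] = 15; x[27] = 43; x[28] = 2; x[29] = 45; x[30] = 47; x[31] = 36; x[32] = 27; x[33] = 7; x[34] = 34; x[35] = 41; x[36] = 19; x[37] = 4; x[38] = 23; x[39] = 27; x[40] = 50; x[41] = 21; x[42] = 15; x[43] = 36; x[44] = 51; x[45] = 31; x[46] = 26; x[47] = 1; x[48] = 27; x[49] = 28; x[50] = 55.
Since (x[49], x[50]) = (x[1], x[2]) = (28, 55) (two consecutive terms determine the rest), the sequence is periodic with period 48.
So x[681] = x[1 + ((681-1) mod 48)] = x[9] = 7.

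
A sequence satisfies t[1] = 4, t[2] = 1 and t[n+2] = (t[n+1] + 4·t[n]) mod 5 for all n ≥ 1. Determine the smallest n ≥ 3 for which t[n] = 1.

We have t[1] = 4; t[2] = 1; t[3] = 2; t[4] = 1; t[5] = 4; t[6] = 3; t[7] = 4; t[8] = 1.
Since (t[7], t[8]) = (t[1], t[2]) = (4, 1) (two consecutive terms determine the rest), the sequence is periodic with period 6.
The value 1 first appears (with n ≥ 3) at t[4].

4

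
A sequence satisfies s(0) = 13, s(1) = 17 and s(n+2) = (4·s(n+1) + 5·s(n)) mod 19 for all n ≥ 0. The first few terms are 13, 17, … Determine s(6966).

We have s(0) = 13, s(1) = 17, s(2) = 0, s(3) = 9, s(4) = 17, s(5) = 18, s(6) = 5, s(7) = 15, s(8) = 9, s(9) = 16, s(10) = 14, s(11) = 3, s(12) = 6, s(13) = 1, s(14) = 15, s(15) = 8, s(16) = 12, s(17) = 12, s(18) = 13, s(19) = 17.
The sequence repeats with period 18.
(6966 - 0) mod 18 = 0, so s(6966) = s(0) = 13.

13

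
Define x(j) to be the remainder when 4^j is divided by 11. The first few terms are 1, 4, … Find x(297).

x(0) = 1, x(1) = 4, x(2) = 5, x(3) = 9, x(4) = 3, x(5) = 1.
Since x(5) = x(0) = 1, the sequence is periodic with period 5.
So x(297) = x(0 + ((297-0) mod 5)) = x(2) = 5.

5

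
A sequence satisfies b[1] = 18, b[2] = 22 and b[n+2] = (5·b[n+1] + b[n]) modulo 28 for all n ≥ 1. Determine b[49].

18

Computing terms: b[1] = 18,  b[2] = 22,  b[3] = 16,  b[4] = 18,  b[5] = 22.
The sequence repeats with period 3.
So b[49] = b[1 + ((49-1) mod 3)] = b[1] = 18.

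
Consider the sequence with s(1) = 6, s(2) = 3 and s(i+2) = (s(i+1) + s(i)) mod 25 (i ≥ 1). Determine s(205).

Computing terms: s(1) = 6, s(2) = 3, s(3) = 9, s(4) = 12, s(5) = 21, s(6) = 8, s(7) = 4, s(8) = 12, s(9) = 16, s(10) = 3, s(11) = 19, s(12) = 22, s(13) = 16, s(14) = 13, s(15) = 4, s(16) = 17, s(17) = 21, s(18) = 13, s(19) = 9, s(20) = 22, s(21) = 6, s(22) = 3.
Since (s(21), s(22)) = (s(1), s(2)) = (6, 3) (two consecutive terms determine the rest), the sequence is periodic with period 20.
So s(205) = s(1 + ((205-1) mod 20)) = s(5) = 21.

21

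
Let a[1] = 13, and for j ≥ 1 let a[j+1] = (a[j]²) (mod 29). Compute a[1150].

16

Listing terms: a[1] = 13, a[2] = 24, a[3] = 25, a[4] = 16, a[5] = 24.
Since a[5] = a[2] = 24, the sequence is eventually periodic: after a pre-period of length 1 it cycles with period 3.
For j ≥ 2, a[j] depends only on (j - 2) mod 3. (1150 - 2) mod 3 = 2, so a[1150] = a[4] = 16.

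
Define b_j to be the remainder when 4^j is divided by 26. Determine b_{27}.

12

b_1 = 4; b_2 = 16; b_3 = 12; b_4 = 22; b_5 = 10; b_6 = 14; b_7 = 4.
Since b_7 = b_1 = 4, the sequence is periodic with period 6.
(27 - 1) mod 6 = 2, so b_{27} = b_3 = 12.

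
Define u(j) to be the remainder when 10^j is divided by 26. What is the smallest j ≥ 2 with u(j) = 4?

Computing terms: u(1) = 10, u(2) = 22, u(3) = 12, u(4) = 16, u(5) = 4, u(6) = 14, u(7) = 10.
The sequence repeats with period 6.
The value 4 first appears (with j ≥ 2) at u(5).

5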